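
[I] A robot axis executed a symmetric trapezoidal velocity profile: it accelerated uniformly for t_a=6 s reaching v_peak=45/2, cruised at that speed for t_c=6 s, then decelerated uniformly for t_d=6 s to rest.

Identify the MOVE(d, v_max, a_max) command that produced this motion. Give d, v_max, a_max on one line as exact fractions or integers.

d=270 v_max=45/2 a_max=15/4

a_max = (45/2)/6 = 15/4
d_a = ½·45/2·6 = 135/2; d_c = 45/2·6 = 135
d = 2·135/2 + 135 = 270
t_c = 6 > 0 ⇒ limit active, v_max = 45/2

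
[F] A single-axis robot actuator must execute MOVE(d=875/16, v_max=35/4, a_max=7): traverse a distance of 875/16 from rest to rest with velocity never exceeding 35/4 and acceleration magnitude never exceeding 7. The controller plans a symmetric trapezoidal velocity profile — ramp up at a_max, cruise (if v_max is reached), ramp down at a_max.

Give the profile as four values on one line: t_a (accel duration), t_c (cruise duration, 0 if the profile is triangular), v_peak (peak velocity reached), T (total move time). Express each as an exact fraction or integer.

vₘ²/aₘ = (35/4)²/7 = 175/16
875/16 ≥ 175/16 so v_max reached
t_a = (35/4)/7 = 5/4; v_peak = 35/4
d_cruise = 875/16 − 175/16 = 175/4; t_c = (175/4)/(35/4) = 5
T = 2·5/4 + 5 = 15/2

t_a=5/4 t_c=5 v_peak=35/4 T=15/2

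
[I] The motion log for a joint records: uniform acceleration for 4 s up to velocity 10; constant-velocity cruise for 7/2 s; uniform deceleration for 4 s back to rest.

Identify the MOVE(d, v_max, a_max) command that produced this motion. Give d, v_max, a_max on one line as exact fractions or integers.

a_max = 10/4 = 5/2
d_a = ½·10·4 = 20; d_c = 10·7/2 = 35
d = 2·20 + 35 = 75
t_c = 7/2 > 0 ⇒ limit active, v_max = 10

d=75 v_max=10 a_max=5/2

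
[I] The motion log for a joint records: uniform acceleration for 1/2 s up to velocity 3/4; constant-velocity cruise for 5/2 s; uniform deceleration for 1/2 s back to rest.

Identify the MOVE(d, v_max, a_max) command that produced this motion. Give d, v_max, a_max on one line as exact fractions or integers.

a_max = (3/4)/(1/2) = 3/2
d_a = ½·3/4·1/2 = 3/16; d_c = 3/4·5/2 = 15/8
d = 2·3/16 + 15/8 = 9/4
t_c = 5/2 > 0 → v_max = v_peak = 3/4

d=9/4 v_max=3/4 a_max=3/2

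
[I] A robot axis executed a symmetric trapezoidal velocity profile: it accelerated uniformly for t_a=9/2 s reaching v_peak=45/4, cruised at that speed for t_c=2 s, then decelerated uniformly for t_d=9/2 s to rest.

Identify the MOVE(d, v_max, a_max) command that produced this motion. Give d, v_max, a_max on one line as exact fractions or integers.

d=585/8 v_max=45/4 a_max=5/2

a_max = (45/4)/(9/2) = 5/2
d_a = ½·45/4·9/2 = 405/16; d_c = 45/4·2 = 45/2
d = 2·405/16 + 45/2 = 585/8
t_c = 2 > 0 so v_max = 45/4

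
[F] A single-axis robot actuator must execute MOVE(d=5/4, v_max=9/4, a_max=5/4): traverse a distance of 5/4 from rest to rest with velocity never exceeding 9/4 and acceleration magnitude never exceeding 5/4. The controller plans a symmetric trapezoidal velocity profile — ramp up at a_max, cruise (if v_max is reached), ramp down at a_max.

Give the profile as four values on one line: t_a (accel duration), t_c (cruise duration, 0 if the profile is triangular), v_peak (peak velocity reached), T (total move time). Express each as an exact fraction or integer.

t_a=1 t_c=0 v_peak=5/4 T=2

(v_max)²/a_max = (9/4)²/(5/4) = 81/20
5/4 < 81/20 → triangular
v_peak = √(5/4·5/4) = √(25/16) = 5/4
t_a = (5/4)/(5/4) = 1; t_c = 0
T = 2·1 = 2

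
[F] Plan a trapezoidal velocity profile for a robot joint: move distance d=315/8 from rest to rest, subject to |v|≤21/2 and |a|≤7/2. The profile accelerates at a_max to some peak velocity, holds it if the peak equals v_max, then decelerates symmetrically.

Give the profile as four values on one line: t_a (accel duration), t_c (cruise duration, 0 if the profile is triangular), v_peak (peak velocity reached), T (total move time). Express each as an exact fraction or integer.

(v_max)²/a_max = (21/2)²/(7/2) = 63/2
315/8 ≥ 63/2 → trapezoidal
t_a = (21/2)/(7/2) = 3; v_peak = 21/2
d_cruise = 315/8 − 63/2 = 63/8; t_c = (63/8)/(21/2) = 3/4
T = 2·3 + 3/4 = 27/4

t_a=3 t_c=3/4 v_peak=21/2 T=27/4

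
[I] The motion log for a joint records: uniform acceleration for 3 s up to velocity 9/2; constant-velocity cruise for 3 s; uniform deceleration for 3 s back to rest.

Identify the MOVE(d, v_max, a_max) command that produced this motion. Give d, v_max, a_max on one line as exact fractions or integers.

a_max = (9/2)/3 = 3/2
d_a = ½·9/2·3 = 27/4; d_c = 9/2·3 = 27/2
d = 2·27/4 + 27/2 = 27
t_c = 3 > 0 ⇒ limit active, v_max = 9/2

d=27 v_max=9/2 a_max=3/2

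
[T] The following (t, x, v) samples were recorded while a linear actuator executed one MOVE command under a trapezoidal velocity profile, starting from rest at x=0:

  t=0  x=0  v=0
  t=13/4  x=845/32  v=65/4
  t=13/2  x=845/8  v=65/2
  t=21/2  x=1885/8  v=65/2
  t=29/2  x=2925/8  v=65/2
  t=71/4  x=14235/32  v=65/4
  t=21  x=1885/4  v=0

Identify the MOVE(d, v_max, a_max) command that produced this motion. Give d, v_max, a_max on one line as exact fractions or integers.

d=1885/4 v_max=65/2 a_max=5

final state: t=21, x=1885/4, v=0 → d = 1885/4
a_max = (65/4−0)/(13/4−0) = 5
max v = 65/2 over t∈[13/2,29/2] → v_max = 65/2
check: 65/2·(13/2+8) = 1885/4 ✓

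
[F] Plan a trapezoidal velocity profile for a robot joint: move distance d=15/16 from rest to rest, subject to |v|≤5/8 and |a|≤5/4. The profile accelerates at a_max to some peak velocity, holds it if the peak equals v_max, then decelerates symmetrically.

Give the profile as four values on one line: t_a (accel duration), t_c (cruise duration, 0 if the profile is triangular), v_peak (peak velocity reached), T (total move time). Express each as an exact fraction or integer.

t_a=1/2 t_c=1 v_peak=5/8 T=2

vₘ²/aₘ = (5/8)²/(5/4) = 5/16
15/16 ≥ 5/16 ⇒ cruise phase
t_a = (5/8)/(5/4) = 1/2; v_peak = 5/8
d_cruise = 15/16 − 5/16 = 5/8; t_c = (5/8)/(5/8) = 1
T = 2·1/2 + 1 = 2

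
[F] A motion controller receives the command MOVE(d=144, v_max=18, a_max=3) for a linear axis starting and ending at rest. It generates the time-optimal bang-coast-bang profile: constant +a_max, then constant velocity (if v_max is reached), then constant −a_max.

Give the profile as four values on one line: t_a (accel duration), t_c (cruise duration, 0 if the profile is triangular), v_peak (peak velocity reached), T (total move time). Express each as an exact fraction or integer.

vₘ²/aₘ = 18²/3 = 108
144 ≥ 108 → trapezoidal
t_a = 18/3 = 6; v_peak = 18
d_cruise = 144 − 108 = 36; t_c = 36/18 = 2
T = 2·6 + 2 = 14

t_a=6 t_c=2 v_peak=18 T=14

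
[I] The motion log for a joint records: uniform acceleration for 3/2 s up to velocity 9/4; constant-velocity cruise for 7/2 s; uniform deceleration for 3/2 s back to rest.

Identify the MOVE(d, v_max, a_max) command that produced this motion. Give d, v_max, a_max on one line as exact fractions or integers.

d=45/4 v_max=9/4 a_max=3/2

a_max = (9/4)/(3/2) = 3/2
d_a = ½·9/4·3/2 = 27/16; d_c = 9/4·7/2 = 63/8
d = 2·27/16 + 63/8 = 45/4
t_c = 7/2 > 0 → v_max = v_peak = 9/4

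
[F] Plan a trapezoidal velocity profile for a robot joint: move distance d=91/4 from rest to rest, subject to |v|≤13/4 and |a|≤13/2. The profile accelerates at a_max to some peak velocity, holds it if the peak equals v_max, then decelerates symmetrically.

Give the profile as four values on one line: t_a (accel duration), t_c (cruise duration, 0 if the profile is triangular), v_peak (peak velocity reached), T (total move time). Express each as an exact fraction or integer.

t_a=1/2 t_c=13/2 v_peak=13/4 T=15/2

v_max²/a_max = (13/4)²/(13/2) = 13/8
91/4 ≥ 13/8 so v_max reached
t_a = (13/4)/(13/2) = 1/2; v_peak = 13/4
d_cruise = 91/4 − 13/8 = 169/8; t_c = (169/8)/(13/4) = 13/2
T = 2·1/2 + 13/2 = 15/2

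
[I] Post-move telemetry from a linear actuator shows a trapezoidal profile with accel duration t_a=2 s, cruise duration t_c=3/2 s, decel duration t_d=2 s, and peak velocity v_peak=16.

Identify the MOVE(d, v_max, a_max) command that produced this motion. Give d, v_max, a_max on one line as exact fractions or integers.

d=56 v_max=16 a_max=8

a_max = 16/2 = 8
d_a = ½·16·2 = 16; d_c = 16·3/2 = 24
d = 2·16 + 24 = 56
t_c = 3/2 > 0 → v_max = v_peak = 16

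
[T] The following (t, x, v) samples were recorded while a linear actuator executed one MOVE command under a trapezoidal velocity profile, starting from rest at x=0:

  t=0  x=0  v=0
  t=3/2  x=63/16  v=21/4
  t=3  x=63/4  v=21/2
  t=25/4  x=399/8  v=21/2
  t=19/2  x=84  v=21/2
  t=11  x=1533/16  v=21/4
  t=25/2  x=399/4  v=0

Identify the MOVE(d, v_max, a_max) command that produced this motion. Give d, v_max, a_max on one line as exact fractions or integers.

final state: t=25/2, x=399/4, v=0 → d = 399/4
a_max = (21/4−0)/(3/2−0) = 7/2
max v = 21/2 over t∈[3,19/2] → v_max = 21/2
check: 21/2·(3+13/2) = 399/4 ✓

d=399/4 v_max=21/2 a_max=7/2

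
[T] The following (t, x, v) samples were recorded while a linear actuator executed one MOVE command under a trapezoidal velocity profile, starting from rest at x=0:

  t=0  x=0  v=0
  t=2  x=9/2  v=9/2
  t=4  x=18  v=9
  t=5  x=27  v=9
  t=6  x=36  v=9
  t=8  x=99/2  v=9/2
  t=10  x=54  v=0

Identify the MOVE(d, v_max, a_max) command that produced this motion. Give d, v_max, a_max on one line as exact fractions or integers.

d=54 v_max=9 a_max=9/4

final state: t=10, x=54, v=0 → d = 54
a_max = (9/2−0)/(2−0) = 9/4
max v = 9 over t∈[4,6] → v_max = 9
check: 9·(4+2) = 54 ✓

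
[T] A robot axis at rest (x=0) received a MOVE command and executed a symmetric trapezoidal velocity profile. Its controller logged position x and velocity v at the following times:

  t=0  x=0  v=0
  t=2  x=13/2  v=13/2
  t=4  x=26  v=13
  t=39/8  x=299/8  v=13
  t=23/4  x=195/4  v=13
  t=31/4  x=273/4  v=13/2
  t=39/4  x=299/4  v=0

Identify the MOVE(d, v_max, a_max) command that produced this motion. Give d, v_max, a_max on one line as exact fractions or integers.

final state: t=39/4, x=299/4, v=0 → d = 299/4
a_max = (13/2−0)/(2−0) = 13/4
max v = 13 over t∈[4,23/4] → v_max = 13
check: 13·(4+7/4) = 299/4 ✓

d=299/4 v_max=13 a_max=13/4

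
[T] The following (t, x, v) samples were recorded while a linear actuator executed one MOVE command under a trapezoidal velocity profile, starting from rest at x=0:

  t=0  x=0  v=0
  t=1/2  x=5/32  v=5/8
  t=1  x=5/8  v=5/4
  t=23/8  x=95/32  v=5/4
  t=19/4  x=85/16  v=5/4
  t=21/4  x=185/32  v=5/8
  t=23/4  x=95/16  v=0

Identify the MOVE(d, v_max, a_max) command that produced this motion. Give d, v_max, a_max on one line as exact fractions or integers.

d=95/16 v_max=5/4 a_max=5/4

final state: t=23/4, x=95/16, v=0 → d = 95/16
a_max = (5/8−0)/(1/2−0) = 5/4
max v = 5/4 over t∈[1,19/4] → v_max = 5/4
check: 5/4·(1+15/4) = 95/16 ✓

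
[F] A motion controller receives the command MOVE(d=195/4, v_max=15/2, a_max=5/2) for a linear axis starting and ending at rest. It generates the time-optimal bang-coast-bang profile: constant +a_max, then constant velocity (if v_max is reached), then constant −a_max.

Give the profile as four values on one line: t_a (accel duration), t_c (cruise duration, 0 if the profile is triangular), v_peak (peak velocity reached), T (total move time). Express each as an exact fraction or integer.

t_a=3 t_c=7/2 v_peak=15/2 T=19/2

(v_max)²/a_max = (15/2)²/(5/2) = 45/2
195/4 ≥ 45/2 → trapezoidal
t_a = (15/2)/(5/2) = 3; v_peak = 15/2
d_cruise = 195/4 − 45/2 = 105/4; t_c = (105/4)/(15/2) = 7/2
T = 2·3 + 7/2 = 19/2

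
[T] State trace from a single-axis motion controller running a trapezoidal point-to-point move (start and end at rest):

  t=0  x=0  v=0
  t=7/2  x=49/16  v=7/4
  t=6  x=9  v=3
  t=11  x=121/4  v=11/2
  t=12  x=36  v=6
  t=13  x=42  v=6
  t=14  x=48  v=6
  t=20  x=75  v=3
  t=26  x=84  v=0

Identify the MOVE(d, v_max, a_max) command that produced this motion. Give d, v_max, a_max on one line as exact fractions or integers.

final state: t=26, x=84, v=0 → d = 84
a_max = (7/4−0)/(7/2−0) = 1/2
max v = 6 over t∈[12,14] → v_max = 6
check: 6·(12+2) = 84 ✓

d=84 v_max=6 a_max=1/2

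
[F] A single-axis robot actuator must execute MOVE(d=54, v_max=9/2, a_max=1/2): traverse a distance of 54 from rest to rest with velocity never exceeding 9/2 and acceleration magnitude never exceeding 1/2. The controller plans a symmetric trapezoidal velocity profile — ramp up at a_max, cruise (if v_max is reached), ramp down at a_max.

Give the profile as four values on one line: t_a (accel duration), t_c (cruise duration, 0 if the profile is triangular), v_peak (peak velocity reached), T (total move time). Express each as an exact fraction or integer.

t_a=9 t_c=3 v_peak=9/2 T=21

vₘ²/aₘ = (9/2)²/(1/2) = 81/2
54 ≥ 81/2 ⇒ cruise phase
t_a = (9/2)/(1/2) = 9; v_peak = 9/2
d_cruise = 54 − 81/2 = 27/2; t_c = (27/2)/(9/2) = 3
T = 2·9 + 3 = 21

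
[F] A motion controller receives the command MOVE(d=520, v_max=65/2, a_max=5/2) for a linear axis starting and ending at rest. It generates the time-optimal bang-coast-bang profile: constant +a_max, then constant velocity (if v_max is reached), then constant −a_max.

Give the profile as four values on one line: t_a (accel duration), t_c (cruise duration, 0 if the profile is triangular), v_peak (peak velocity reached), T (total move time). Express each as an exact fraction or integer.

v_max²/a_max = (65/2)²/(5/2) = 845/2
520 ≥ 845/2 so v_max reached
t_a = (65/2)/(5/2) = 13; v_peak = 65/2
d_cruise = 520 − 845/2 = 195/2; t_c = (195/2)/(65/2) = 3
T = 2·13 + 3 = 29

t_a=13 t_c=3 v_peak=65/2 T=29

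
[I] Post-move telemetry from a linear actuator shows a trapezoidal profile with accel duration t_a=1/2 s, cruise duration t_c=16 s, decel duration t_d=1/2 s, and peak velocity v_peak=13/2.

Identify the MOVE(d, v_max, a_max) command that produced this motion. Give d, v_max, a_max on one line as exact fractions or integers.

a_max = (13/2)/(1/2) = 13
d_a = ½·13/2·1/2 = 13/8; d_c = 13/2·16 = 104
d = 2·13/8 + 104 = 429/4
t_c = 16 > 0 → v_max = v_peak = 13/2

d=429/4 v_max=13/2 a_max=13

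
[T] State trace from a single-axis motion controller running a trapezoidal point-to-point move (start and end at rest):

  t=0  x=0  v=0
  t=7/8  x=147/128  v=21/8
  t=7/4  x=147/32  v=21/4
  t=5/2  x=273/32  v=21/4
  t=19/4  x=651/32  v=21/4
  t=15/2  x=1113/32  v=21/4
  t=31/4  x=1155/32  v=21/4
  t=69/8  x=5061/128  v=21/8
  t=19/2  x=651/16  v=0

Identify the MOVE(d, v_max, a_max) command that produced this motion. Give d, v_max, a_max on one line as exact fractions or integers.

final state: t=19/2, x=651/16, v=0 → d = 651/16
a_max = (21/8−0)/(7/8−0) = 3
max v = 21/4 over t∈[7/4,31/4] → v_max = 21/4
check: 21/4·(7/4+6) = 651/16 ✓

d=651/16 v_max=21/4 a_max=3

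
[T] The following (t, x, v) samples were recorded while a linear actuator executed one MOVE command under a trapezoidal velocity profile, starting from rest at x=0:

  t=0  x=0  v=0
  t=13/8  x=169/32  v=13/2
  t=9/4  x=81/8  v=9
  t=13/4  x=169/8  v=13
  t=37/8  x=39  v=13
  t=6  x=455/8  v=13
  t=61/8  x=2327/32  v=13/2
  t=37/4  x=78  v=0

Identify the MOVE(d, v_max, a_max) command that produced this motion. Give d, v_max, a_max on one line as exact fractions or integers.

d=78 v_max=13 a_max=4

final state: t=37/4, x=78, v=0 → d = 78
a_max = (13/2−0)/(13/8−0) = 4
max v = 13 over t∈[13/4,6] → v_max = 13
check: 13·(13/4+11/4) = 78 ✓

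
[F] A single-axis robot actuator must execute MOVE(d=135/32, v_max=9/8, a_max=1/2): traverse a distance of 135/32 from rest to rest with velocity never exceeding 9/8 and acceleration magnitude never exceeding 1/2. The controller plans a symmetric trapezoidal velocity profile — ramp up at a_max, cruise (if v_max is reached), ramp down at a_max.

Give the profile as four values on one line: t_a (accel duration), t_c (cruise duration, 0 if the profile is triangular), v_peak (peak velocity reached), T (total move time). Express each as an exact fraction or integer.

vₘ²/aₘ = (9/8)²/(1/2) = 81/32
135/32 ≥ 81/32 ⇒ cruise phase
t_a = (9/8)/(1/2) = 9/4; v_peak = 9/8
d_cruise = 135/32 − 81/32 = 27/16; t_c = (27/16)/(9/8) = 3/2
T = 2·9/4 + 3/2 = 6

t_a=9/4 t_c=3/2 v_peak=9/8 T=6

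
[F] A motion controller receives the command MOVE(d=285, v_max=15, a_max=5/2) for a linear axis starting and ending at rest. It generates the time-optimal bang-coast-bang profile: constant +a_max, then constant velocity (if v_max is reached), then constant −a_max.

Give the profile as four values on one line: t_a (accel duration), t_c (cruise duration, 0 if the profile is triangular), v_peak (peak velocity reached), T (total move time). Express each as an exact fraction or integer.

(v_max)²/a_max = 15²/(5/2) = 90
285 ≥ 90 → trapezoidal
t_a = 15/(5/2) = 6; v_peak = 15
d_cruise = 285 − 90 = 195; t_c = 195/15 = 13
T = 2·6 + 13 = 25

t_a=6 t_c=13 v_peak=15 T=25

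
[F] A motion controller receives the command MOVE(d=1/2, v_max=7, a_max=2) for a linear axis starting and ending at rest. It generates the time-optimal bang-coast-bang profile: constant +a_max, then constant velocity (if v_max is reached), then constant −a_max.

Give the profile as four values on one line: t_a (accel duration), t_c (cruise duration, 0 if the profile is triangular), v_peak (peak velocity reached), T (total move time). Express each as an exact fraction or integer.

t_a=1/2 t_c=0 v_peak=1 T=1

(v_max)²/a_max = 7²/2 = 49/2
1/2 < 49/2 so t_c = 0
v_peak = √(1/2·2) = √1 = 1
t_a = 1/2; t_c = 0
T = 2·1/2 = 1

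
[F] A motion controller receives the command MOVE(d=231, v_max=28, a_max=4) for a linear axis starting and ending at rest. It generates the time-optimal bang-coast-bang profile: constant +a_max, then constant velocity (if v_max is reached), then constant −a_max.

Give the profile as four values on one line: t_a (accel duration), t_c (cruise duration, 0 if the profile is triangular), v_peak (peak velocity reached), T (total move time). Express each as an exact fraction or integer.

t_a=7 t_c=5/4 v_peak=28 T=61/4

(v_max)²/a_max = 28²/4 = 196
231 ≥ 196 ⇒ cruise phase
t_a = 28/4 = 7; v_peak = 28
d_cruise = 231 − 196 = 35; t_c = 35/28 = 5/4
T = 2·7 + 5/4 = 61/4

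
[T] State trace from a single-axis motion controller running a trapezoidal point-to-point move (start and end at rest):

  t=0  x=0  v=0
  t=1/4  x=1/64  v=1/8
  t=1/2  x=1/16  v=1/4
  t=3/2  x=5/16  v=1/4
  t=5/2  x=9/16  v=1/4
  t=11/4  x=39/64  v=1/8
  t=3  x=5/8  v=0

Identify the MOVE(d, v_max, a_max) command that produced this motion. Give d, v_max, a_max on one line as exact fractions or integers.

final state: t=3, x=5/8, v=0 → d = 5/8
a_max = (1/8−0)/(1/4−0) = 1/2
max v = 1/4 over t∈[1/2,5/2] → v_max = 1/4
check: 1/4·(1/2+2) = 5/8 ✓

d=5/8 v_max=1/4 a_max=1/2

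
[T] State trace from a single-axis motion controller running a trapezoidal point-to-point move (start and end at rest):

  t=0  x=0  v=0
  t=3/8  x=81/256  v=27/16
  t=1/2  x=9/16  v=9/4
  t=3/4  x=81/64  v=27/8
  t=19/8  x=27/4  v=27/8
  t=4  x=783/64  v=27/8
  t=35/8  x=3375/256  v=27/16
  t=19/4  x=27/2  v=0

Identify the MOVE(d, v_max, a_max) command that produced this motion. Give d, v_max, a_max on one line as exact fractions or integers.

final state: t=19/4, x=27/2, v=0 → d = 27/2
a_max = (27/16−0)/(3/8−0) = 9/2
max v = 27/8 over t∈[3/4,4] → v_max = 27/8
check: 27/8·(3/4+13/4) = 27/2 ✓

d=27/2 v_max=27/8 a_max=9/2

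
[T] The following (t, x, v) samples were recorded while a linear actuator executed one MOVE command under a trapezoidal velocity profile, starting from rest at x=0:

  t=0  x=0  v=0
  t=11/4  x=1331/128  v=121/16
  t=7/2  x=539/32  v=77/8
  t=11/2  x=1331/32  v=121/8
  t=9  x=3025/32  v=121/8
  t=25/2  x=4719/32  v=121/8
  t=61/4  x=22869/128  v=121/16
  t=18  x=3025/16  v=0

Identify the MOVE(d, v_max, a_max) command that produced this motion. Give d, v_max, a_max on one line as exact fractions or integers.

d=3025/16 v_max=121/8 a_max=11/4

final state: t=18, x=3025/16, v=0 → d = 3025/16
a_max = (121/16−0)/(11/4−0) = 11/4
max v = 121/8 over t∈[11/2,25/2] → v_max = 121/8
check: 121/8·(11/2+7) = 3025/16 ✓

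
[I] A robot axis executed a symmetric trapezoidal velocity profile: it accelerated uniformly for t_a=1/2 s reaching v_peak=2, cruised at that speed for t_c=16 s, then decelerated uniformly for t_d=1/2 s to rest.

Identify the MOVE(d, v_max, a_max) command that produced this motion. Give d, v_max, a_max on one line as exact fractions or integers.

a_max = 2/(1/2) = 4
d_a = ½·2·1/2 = 1/2; d_c = 2·16 = 32
d = 2·1/2 + 32 = 33
t_c = 16 > 0 so v_max = 2

d=33 v_max=2 a_max=4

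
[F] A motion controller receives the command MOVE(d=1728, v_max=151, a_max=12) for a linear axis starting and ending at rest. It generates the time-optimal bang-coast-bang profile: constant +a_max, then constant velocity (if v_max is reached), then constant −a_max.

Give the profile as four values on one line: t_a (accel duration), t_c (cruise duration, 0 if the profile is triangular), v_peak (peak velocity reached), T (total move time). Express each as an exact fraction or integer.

v_max²/a_max = 151²/12 = 22801/12
1728 < 22801/12 so t_c = 0
v_peak = √(1728·12) = √20736 = 144
t_a = 144/12 = 12; t_c = 0
T = 2·12 = 24

t_a=12 t_c=0 v_peak=144 T=24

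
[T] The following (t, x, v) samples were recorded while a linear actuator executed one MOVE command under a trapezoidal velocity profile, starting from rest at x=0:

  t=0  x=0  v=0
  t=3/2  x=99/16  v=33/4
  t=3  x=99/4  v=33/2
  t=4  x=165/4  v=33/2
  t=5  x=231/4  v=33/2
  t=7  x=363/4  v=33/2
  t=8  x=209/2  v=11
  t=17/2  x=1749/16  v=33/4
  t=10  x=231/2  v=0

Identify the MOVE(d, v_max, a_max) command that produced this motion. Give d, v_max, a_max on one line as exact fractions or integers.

final state: t=10, x=231/2, v=0 → d = 231/2
a_max = (33/4−0)/(3/2−0) = 11/2
max v = 33/2 over t∈[3,7] → v_max = 33/2
check: 33/2·(3+4) = 231/2 ✓

d=231/2 v_max=33/2 a_max=11/2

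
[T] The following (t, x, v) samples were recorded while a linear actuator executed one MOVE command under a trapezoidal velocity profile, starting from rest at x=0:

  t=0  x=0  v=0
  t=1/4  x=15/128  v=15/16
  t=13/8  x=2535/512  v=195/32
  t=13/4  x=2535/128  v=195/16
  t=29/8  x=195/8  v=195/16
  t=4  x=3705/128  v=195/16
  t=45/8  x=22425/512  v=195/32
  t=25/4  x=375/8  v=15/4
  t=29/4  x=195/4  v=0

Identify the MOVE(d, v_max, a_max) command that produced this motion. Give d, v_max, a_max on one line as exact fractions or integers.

d=195/4 v_max=195/16 a_max=15/4

final state: t=29/4, x=195/4, v=0 → d = 195/4
a_max = (15/16−0)/(1/4−0) = 15/4
max v = 195/16 over t∈[13/4,4] → v_max = 195/16
check: 195/16·(13/4+3/4) = 195/4 ✓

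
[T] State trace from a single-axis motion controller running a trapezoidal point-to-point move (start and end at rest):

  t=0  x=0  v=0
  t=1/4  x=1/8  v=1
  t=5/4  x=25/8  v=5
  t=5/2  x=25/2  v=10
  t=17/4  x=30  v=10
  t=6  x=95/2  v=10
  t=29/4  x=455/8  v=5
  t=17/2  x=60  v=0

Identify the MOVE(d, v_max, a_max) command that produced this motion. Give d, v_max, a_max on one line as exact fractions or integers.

final state: t=17/2, x=60, v=0 → d = 60
a_max = (1−0)/(1/4−0) = 4
max v = 10 over t∈[5/2,6] → v_max = 10
check: 10·(5/2+7/2) = 60 ✓

d=60 v_max=10 a_max=4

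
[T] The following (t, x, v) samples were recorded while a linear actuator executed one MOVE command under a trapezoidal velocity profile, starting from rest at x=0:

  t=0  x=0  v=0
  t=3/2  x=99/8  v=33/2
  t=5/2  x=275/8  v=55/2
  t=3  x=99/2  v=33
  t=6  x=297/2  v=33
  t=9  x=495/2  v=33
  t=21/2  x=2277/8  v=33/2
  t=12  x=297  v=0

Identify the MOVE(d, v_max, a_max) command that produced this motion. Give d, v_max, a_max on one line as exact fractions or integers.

final state: t=12, x=297, v=0 → d = 297
a_max = (33/2−0)/(3/2−0) = 11
max v = 33 over t∈[3,9] → v_max = 33
check: 33·(3+6) = 297 ✓

d=297 v_max=33 a_max=11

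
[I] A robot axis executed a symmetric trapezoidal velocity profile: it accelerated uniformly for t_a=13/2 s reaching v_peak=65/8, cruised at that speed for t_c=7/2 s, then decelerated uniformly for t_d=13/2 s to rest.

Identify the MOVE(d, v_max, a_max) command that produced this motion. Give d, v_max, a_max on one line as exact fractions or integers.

d=325/4 v_max=65/8 a_max=5/4

a_max = (65/8)/(13/2) = 5/4
d_a = ½·65/8·13/2 = 845/32; d_c = 65/8·7/2 = 455/16
d = 2·845/32 + 455/16 = 325/4
t_c = 7/2 > 0 → v_max = v_peak = 65/8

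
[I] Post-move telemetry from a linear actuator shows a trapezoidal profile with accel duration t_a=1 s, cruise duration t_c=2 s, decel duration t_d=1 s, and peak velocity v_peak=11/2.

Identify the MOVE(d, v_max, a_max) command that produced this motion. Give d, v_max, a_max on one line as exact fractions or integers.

d=33/2 v_max=11/2 a_max=11/2

a_max = (11/2)/1 = 11/2
d_a = ½·11/2·1 = 11/4; d_c = 11/2·2 = 11
d = 2·11/4 + 11 = 33/2
t_c = 2 > 0 ⇒ limit active, v_max = 11/2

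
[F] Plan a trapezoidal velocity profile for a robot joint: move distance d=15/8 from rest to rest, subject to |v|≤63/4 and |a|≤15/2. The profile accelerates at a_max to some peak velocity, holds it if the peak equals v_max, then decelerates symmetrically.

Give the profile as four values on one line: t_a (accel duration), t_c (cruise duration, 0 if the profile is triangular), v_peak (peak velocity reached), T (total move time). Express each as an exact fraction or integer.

v_max²/a_max = (63/4)²/(15/2) = 1323/40
15/8 < 1323/40 ⇒ no cruise
v_peak = √(15/8·15/2) = √(225/16) = 15/4
t_a = (15/4)/(15/2) = 1/2; t_c = 0
T = 2·1/2 = 1

t_a=1/2 t_c=0 v_peak=15/4 T=1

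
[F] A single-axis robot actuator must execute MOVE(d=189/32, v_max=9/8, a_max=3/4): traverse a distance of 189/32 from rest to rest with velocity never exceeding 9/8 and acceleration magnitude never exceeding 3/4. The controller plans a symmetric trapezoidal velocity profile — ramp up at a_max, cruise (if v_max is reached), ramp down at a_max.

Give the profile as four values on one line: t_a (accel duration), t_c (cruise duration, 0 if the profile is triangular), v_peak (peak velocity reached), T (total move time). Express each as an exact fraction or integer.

v_max²/a_max = (9/8)²/(3/4) = 27/16
189/32 ≥ 27/16 → trapezoidal
t_a = (9/8)/(3/4) = 3/2; v_peak = 9/8
d_cruise = 189/32 − 27/16 = 135/32; t_c = (135/32)/(9/8) = 15/4
T = 2·3/2 + 15/4 = 27/4

t_a=3/2 t_c=15/4 v_peak=9/8 T=27/4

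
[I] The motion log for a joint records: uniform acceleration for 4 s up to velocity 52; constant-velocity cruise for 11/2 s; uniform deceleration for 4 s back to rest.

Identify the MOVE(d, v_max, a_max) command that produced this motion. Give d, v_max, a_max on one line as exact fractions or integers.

a_max = 52/4 = 13
d_a = ½·52·4 = 104; d_c = 52·11/2 = 286
d = 2·104 + 286 = 494
t_c = 11/2 > 0 → v_max = v_peak = 52

d=494 v_max=52 a_max=13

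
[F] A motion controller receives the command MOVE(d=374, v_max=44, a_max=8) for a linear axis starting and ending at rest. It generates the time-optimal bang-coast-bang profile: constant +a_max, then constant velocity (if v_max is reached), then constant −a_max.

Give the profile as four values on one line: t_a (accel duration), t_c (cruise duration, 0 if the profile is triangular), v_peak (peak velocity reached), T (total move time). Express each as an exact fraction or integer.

t_a=11/2 t_c=3 v_peak=44 T=14

v_max²/a_max = 44²/8 = 242
374 ≥ 242 so v_max reached
t_a = 44/8 = 11/2; v_peak = 44
d_cruise = 374 − 242 = 132; t_c = 132/44 = 3
T = 2·11/2 + 3 = 14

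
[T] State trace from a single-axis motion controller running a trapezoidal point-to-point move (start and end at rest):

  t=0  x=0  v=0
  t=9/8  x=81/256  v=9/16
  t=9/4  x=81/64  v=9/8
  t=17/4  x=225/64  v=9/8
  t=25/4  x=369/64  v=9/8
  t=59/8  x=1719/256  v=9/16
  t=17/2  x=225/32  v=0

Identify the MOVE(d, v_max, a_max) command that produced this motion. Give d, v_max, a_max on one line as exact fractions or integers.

d=225/32 v_max=9/8 a_max=1/2

final state: t=17/2, x=225/32, v=0 → d = 225/32
a_max = (9/16−0)/(9/8−0) = 1/2
max v = 9/8 over t∈[9/4,25/4] → v_max = 9/8
check: 9/8·(9/4+4) = 225/32 ✓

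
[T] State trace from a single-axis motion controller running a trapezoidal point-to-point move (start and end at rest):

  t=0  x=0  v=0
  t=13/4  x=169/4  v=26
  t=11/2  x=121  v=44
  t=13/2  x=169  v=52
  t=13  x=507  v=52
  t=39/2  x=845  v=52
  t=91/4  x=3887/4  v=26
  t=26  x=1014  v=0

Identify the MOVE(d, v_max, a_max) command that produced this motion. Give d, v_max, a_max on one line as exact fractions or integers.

d=1014 v_max=52 a_max=8

final state: t=26, x=1014, v=0 → d = 1014
a_max = (26−0)/(13/4−0) = 8
max v = 52 over t∈[13/2,39/2] → v_max = 52
check: 52·(13/2+13) = 1014 ✓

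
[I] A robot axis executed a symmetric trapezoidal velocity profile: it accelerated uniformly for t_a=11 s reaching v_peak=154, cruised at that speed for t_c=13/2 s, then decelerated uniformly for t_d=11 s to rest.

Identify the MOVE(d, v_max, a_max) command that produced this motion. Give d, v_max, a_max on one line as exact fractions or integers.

d=2695 v_max=154 a_max=14

a_max = 154/11 = 14
d_a = ½·154·11 = 847; d_c = 154·13/2 = 1001
d = 2·847 + 1001 = 2695
t_c = 13/2 > 0 so v_max = 154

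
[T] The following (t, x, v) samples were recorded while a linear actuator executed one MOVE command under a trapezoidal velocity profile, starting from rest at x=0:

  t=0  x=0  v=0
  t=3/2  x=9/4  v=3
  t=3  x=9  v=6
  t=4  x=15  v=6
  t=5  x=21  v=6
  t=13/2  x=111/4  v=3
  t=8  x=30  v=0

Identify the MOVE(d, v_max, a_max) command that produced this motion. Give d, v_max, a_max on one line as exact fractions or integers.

d=30 v_max=6 a_max=2

final state: t=8, x=30, v=0 → d = 30
a_max = (3−0)/(3/2−0) = 2
max v = 6 over t∈[3,5] → v_max = 6
check: 6·(3+2) = 30 ✓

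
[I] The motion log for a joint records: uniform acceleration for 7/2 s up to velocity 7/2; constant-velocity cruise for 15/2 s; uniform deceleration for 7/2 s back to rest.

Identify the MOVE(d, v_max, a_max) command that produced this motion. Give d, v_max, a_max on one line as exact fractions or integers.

d=77/2 v_max=7/2 a_max=1

a_max = (7/2)/(7/2) = 1
d_a = ½·7/2·7/2 = 49/8; d_c = 7/2·15/2 = 105/4
d = 2·49/8 + 105/4 = 77/2
t_c = 15/2 > 0 ⇒ limit active, v_max = 7/2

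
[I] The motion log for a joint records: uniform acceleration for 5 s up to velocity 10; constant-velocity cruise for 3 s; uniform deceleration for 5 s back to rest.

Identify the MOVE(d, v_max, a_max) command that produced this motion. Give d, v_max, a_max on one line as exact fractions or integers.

d=80 v_max=10 a_max=2

a_max = 10/5 = 2
d_a = ½·10·5 = 25; d_c = 10·3 = 30
d = 2·25 + 30 = 80
t_c = 3 > 0 so v_max = 10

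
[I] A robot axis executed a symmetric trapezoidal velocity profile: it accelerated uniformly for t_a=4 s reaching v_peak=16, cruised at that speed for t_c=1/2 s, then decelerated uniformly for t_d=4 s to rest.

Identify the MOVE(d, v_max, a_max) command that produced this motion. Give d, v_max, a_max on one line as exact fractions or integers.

a_max = 16/4 = 4
d_a = ½·16·4 = 32; d_c = 16·1/2 = 8
d = 2·32 + 8 = 72
t_c = 1/2 > 0 → v_max = v_peak = 16

d=72 v_max=16 a_max=4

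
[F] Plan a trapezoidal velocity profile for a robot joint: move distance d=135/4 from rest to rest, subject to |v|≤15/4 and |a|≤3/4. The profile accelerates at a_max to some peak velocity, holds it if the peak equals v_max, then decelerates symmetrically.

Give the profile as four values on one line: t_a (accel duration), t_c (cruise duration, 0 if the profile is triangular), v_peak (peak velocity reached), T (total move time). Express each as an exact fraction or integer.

vₘ²/aₘ = (15/4)²/(3/4) = 75/4
135/4 ≥ 75/4 ⇒ cruise phase
t_a = (15/4)/(3/4) = 5; v_peak = 15/4
d_cruise = 135/4 − 75/4 = 15; t_c = 15/(15/4) = 4
T = 2·5 + 4 = 14

t_a=5 t_c=4 v_peak=15/4 T=14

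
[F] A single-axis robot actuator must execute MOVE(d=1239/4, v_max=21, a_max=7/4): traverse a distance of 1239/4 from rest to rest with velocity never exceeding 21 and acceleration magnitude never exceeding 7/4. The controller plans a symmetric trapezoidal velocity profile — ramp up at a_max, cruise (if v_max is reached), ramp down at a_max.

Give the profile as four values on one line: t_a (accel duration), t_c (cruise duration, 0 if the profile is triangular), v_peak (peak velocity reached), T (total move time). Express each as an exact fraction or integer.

(v_max)²/a_max = 21²/(7/4) = 252
1239/4 ≥ 252 ⇒ cruise phase
t_a = 21/(7/4) = 12; v_peak = 21
d_cruise = 1239/4 − 252 = 231/4; t_c = (231/4)/21 = 11/4
T = 2·12 + 11/4 = 107/4

t_a=12 t_c=11/4 v_peak=21 T=107/4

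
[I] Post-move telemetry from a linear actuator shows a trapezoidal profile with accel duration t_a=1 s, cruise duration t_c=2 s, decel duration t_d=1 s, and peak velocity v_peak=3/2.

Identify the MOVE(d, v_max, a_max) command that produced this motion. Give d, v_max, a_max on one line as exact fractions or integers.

a_max = (3/2)/1 = 3/2
d_a = ½·3/2·1 = 3/4; d_c = 3/2·2 = 3
d = 2·3/4 + 3 = 9/2
t_c = 2 > 0 → v_max = v_peak = 3/2

d=9/2 v_max=3/2 a_max=3/2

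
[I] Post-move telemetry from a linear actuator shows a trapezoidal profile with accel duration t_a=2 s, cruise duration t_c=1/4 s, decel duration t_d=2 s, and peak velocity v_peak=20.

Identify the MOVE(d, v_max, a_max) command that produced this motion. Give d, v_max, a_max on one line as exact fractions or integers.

d=45 v_max=20 a_max=10

a_max = 20/2 = 10
d_a = ½·20·2 = 20; d_c = 20·1/4 = 5
d = 2·20 + 5 = 45
t_c = 1/4 > 0 ⇒ limit active, v_max = 20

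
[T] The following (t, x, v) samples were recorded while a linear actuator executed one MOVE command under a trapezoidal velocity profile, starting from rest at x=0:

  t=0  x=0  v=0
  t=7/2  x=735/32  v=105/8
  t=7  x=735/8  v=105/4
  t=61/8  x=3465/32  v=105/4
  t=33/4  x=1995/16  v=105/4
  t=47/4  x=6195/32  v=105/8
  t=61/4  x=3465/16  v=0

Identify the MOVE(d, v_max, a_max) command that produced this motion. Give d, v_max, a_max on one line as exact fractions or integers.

final state: t=61/4, x=3465/16, v=0 → d = 3465/16
a_max = (105/8−0)/(7/2−0) = 15/4
max v = 105/4 over t∈[7,33/4] → v_max = 105/4
check: 105/4·(7+5/4) = 3465/16 ✓

d=3465/16 v_max=105/4 a_max=15/4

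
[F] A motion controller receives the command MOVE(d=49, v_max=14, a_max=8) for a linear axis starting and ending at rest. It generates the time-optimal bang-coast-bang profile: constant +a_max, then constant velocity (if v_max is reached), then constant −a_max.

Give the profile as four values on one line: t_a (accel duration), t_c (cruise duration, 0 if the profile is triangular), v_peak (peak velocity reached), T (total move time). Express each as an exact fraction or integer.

t_a=7/4 t_c=7/4 v_peak=14 T=21/4

vₘ²/aₘ = 14²/8 = 49/2
49 ≥ 49/2 ⇒ cruise phase
t_a = 14/8 = 7/4; v_peak = 14
d_cruise = 49 − 49/2 = 49/2; t_c = (49/2)/14 = 7/4
T = 2·7/4 + 7/4 = 21/4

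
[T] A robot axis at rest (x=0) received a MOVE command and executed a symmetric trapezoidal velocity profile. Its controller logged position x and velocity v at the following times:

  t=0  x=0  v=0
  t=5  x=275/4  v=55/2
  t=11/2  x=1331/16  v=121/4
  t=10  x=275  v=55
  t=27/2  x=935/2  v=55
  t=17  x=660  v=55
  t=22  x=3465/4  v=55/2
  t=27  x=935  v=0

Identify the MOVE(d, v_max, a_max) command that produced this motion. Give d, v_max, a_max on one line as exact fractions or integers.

final state: t=27, x=935, v=0 → d = 935
a_max = (55/2−0)/(5−0) = 11/2
max v = 55 over t∈[10,17] → v_max = 55
check: 55·(10+7) = 935 ✓

d=935 v_max=55 a_max=11/2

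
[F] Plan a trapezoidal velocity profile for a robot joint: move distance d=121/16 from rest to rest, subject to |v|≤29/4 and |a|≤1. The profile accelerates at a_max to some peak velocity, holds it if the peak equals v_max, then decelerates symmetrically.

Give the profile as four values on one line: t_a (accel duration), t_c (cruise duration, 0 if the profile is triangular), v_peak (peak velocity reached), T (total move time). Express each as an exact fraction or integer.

t_a=11/4 t_c=0 v_peak=11/4 T=11/2

vₘ²/aₘ = (29/4)²/1 = 841/16
121/16 < 841/16 ⇒ no cruise
v_peak = √(121/16·1) = √(121/16) = 11/4
t_a = (11/4)/1 = 11/4; t_c = 0
T = 2·11/4 = 11/2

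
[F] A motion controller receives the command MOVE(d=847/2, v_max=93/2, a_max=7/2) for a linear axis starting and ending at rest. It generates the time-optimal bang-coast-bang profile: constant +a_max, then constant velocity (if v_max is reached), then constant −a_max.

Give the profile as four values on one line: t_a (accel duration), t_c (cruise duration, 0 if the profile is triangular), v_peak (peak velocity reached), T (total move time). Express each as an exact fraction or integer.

(v_max)²/a_max = (93/2)²/(7/2) = 8649/14
847/2 < 8649/14 so t_c = 0
v_peak = √(847/2·7/2) = √(5929/4) = 77/2
t_a = (77/2)/(7/2) = 11; t_c = 0
T = 2·11 = 22

t_a=11 t_c=0 v_peak=77/2 T=22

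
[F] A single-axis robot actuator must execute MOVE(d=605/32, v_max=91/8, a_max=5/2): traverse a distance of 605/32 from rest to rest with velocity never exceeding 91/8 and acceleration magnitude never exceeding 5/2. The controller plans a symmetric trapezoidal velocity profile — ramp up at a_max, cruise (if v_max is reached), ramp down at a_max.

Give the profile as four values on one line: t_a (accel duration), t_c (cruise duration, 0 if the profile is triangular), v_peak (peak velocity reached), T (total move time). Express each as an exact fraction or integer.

t_a=11/4 t_c=0 v_peak=55/8 T=11/2

(v_max)²/a_max = (91/8)²/(5/2) = 8281/160
605/32 < 8281/160 so t_c = 0
v_peak = √(605/32·5/2) = √(3025/64) = 55/8
t_a = (55/8)/(5/2) = 11/4; t_c = 0
T = 2·11/4 = 11/2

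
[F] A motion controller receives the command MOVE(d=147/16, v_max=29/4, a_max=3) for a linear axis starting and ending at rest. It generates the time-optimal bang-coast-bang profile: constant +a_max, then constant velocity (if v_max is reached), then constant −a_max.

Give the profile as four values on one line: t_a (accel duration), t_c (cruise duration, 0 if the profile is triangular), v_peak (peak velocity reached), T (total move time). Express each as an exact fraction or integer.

t_a=7/4 t_c=0 v_peak=21/4 T=7/2

vₘ²/aₘ = (29/4)²/3 = 841/48
147/16 < 841/48 ⇒ no cruise
v_peak = √(147/16·3) = √(441/16) = 21/4
t_a = (21/4)/3 = 7/4; t_c = 0
T = 2·7/4 = 7/2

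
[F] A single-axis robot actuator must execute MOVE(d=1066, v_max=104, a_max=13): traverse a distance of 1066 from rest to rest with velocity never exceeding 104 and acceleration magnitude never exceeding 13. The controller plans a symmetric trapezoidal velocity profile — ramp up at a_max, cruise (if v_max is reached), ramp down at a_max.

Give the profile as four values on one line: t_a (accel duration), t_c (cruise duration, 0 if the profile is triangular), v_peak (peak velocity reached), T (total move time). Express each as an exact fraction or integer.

t_a=8 t_c=9/4 v_peak=104 T=73/4

vₘ²/aₘ = 104²/13 = 832
1066 ≥ 832 so v_max reached
t_a = 104/13 = 8; v_peak = 104
d_cruise = 1066 − 832 = 234; t_c = 234/104 = 9/4
T = 2·8 + 9/4 = 73/4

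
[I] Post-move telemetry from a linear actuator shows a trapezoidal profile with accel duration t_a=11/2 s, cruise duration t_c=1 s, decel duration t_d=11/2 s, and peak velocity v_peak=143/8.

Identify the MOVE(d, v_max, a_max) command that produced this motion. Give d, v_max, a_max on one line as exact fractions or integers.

a_max = (143/8)/(11/2) = 13/4
d_a = ½·143/8·11/2 = 1573/32; d_c = 143/8·1 = 143/8
d = 2·1573/32 + 143/8 = 1859/16
t_c = 1 > 0 so v_max = 143/8

d=1859/16 v_max=143/8 a_max=13/4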